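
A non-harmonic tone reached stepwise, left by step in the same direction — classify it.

Passing tone.

Approach: by step. Departure: by step, continuing in the same direction.
Stepwise on both sides with no change of direction means the note fills in the space between two different chord tones — a passing tone. (Had it turned back to its starting note it would be a neighbor tone instead.)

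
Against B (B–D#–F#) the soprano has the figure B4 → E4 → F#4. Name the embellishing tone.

The harmony at that moment is B major triad (B, D#, F#); E4 is not a chord tone.
It is approached by leap down from B4 and left by step up to F#4.
Leap in, step out — an appoggiatura.

E4 is an appoggiatura.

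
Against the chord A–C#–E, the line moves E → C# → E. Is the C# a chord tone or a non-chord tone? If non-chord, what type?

Chord tone (the third of A major triad).

A major triad contains A, C#, E; C# is the third, so it is a chord tone.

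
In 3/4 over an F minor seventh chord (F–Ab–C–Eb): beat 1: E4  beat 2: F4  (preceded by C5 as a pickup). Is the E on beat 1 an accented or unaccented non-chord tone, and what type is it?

Accented appoggiatura.

The harmony at that moment is F minor seventh chord (F, Ab, C, Eb); E4 is not a chord tone.
It is approached by leap down from C5 and left by step up to F4.
Leap in, step out — an appoggiatura.
It falls on the downbeat, so it is accented.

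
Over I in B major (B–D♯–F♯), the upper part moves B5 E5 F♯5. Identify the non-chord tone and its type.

The harmony at that moment is B major triad (B, D♯, F♯); E5 is not a chord tone.
It is approached by leap down from B5 and left by step up to F♯5.
Leap in, step out — an appoggiatura.

E5 is an appoggiatura.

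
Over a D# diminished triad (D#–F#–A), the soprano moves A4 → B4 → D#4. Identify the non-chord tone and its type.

B4 is an escape tone.

The harmony at that moment is D# diminished triad (D#, F#, A); B4 is not a chord tone.
It is approached by step up from A4 and left by leap down to D#4.
Step in, leap out — an escape tone.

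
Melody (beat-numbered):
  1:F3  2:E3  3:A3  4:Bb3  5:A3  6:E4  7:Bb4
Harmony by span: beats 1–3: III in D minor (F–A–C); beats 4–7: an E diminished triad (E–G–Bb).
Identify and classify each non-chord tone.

E3 (beat 2) — escape tone; A3 (beat 5) — escape tone.

The harmony at that moment is F major triad (F, A, C); E3 is not a chord tone.
It is approached by step down from F3 and left by leap up to A3.
Step in, leap out — an escape tone.
The harmony at that moment is E diminished triad (E, G, Bb); A3 is not a chord tone.
It is approached by step down from Bb3 and left by leap up to E4.
Step in, leap out — an escape tone.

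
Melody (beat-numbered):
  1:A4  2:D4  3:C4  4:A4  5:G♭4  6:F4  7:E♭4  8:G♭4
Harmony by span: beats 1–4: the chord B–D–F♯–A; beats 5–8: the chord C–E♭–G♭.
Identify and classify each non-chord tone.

C4 (beat 3) — escape tone; F4 (beat 6) — passing tone.

The harmony at that moment is B minor seventh chord (B, D, F♯, A); C4 is not a chord tone.
It is approached by step down from D4 and left by leap up to A4.
Step in, leap out — an escape tone.
The harmony at that moment is C diminished triad (C, E♭, G♭); F4 is not a chord tone.
It is approached by step down from G♭4 and left by step down to E♭4.
Step in, step out in the same direction — a passing tone.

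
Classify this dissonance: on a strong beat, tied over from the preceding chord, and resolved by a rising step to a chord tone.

Approach: by preparation — the pitch is first a chord tone, then held (tied or repeated) while the harmony changes under it. Departure: up by step. Metric position: strong.
A prepared dissonance that resolves upward by step — a retardation. (The same figure resolving downward would be a suspension.)

Retardation.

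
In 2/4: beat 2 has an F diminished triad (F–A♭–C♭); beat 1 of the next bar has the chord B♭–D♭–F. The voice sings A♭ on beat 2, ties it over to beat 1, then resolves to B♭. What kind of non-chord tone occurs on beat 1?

Retardation.

The harmony at that moment is B♭ minor triad (B♭, D♭, F); A♭ is not a chord tone.
It is held over (the same pitch as the preceding A♭) and left by step up to B♭.
Held over from the previous chord and resolving up by step — a retardation.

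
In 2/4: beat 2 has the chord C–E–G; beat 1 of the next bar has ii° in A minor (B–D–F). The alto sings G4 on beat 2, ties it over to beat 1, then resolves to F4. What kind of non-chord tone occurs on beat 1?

The harmony at that moment is B diminished triad (B, D, F); G4 is not a chord tone.
It is held over (the same pitch as the preceding G4) and left by step down to F4.
Held over from the previous chord and resolving down by step — a suspension.

Suspension.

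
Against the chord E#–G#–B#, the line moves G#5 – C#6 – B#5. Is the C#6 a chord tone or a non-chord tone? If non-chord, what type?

Non-chord tone — an appoggiatura.

The harmony at that moment is E# minor triad (E#, G#, B#); C#6 is not a chord tone.
It is approached by leap up from G#5 and left by step down to B#5.
Leap in, step out — an appoggiatura.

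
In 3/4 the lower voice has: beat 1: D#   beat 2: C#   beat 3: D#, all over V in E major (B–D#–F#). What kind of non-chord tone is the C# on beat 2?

Lower neighbor tone.

The harmony at that moment is B major triad (B, D#, F#); C# is not a chord tone.
It is approached by step down from D# and left by step up to D#.
Step away and step back to the same note — a neighbor tone (lower neighbor).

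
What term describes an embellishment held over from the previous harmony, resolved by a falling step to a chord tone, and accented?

Suspension.

Approach: by preparation — the pitch is first a chord tone, then held (tied or repeated) while the harmony changes under it. Departure: down by step. Metric position: strong.
A prepared dissonance that resolves downward by step — a suspension. (The same figure resolving upward would be a retardation.)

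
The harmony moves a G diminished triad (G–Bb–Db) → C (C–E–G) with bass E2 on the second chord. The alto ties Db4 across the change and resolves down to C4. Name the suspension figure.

At the second chord the bass is E2. The suspended Db4 lies a seventh above the bass; after resolving down by step to C4, the interval above the bass becomes a sixth.
Suspension figures are named by those two intervals: 7–6.

7–6 suspension.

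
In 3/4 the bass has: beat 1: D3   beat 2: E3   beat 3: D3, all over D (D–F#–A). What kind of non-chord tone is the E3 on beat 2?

The harmony at that moment is D major triad (D, F#, A); E3 is not a chord tone.
It is approached by step up from D3 and left by step down to D3.
Step away and step back to the same note — a neighbor tone (upper neighbor).

Upper neighbor tone.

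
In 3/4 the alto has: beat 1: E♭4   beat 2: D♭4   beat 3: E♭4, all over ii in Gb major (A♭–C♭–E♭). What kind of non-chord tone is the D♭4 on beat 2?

The harmony at that moment is A♭ minor triad (A♭, C♭, E♭); D♭4 is not a chord tone.
It is approached by step down from E♭4 and left by step up to E♭4.
Step away and step back to the same note — a neighbor tone (lower neighbor).

Lower neighbor tone.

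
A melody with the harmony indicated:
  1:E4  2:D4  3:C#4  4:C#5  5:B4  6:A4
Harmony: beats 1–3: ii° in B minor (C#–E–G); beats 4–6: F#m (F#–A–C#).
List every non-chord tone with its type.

The harmony at that moment is C# diminished triad (C#, E, G); D4 is not a chord tone.
It is approached by step down from E4 and left by step down to C#4.
Step in, step out in the same direction — a passing tone.
The harmony at that moment is F# minor triad (F#, A, C#); B4 is not a chord tone.
It is approached by step down from C#5 and left by step down to A4.
Step in, step out in the same direction — a passing tone.

D4 (beat 2) — passing tone; B4 (beat 5) — passing tone.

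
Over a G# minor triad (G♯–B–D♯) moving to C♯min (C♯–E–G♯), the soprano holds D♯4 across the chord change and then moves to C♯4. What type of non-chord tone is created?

D♯4 is a suspension.

The harmony at that moment is C♯ minor triad (C♯, E, G♯); D♯4 is not a chord tone.
It is held over (the same pitch as the preceding D♯4) and left by step down to C♯4.
Held over from the previous chord and resolving down by step — a suspension.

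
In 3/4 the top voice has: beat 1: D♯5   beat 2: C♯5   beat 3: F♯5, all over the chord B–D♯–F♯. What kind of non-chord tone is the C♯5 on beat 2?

The harmony at that moment is B major triad (B, D♯, F♯); C♯5 is not a chord tone.
It is approached by step down from D♯5 and left by leap up to F♯5.
Step in, leap out, on a weak beat — an escape tone.

Escape tone.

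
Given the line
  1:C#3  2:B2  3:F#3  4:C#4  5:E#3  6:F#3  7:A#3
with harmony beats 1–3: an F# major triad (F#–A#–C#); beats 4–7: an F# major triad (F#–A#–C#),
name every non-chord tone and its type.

B2 (beat 2) — escape tone; E#3 (beat 5) — appoggiatura.

The harmony at that moment is F# major triad (F#, A#, C#); B2 is not a chord tone.
It is approached by step down from C#3 and left by leap up to F#3.
Step in, leap out — an escape tone.
The harmony at that moment is F# major triad (F#, A#, C#); E#3 is not a chord tone.
It is approached by leap down from C#4 and left by step up to F#3.
Leap in, step out — an appoggiatura.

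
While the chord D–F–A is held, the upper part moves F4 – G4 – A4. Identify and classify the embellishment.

G4 is a passing tone.

The harmony at that moment is D minor triad (D, F, A); G4 is not a chord tone.
It is approached by step up from F4 and left by step up to A4.
Step in, step out in the same direction — a passing tone.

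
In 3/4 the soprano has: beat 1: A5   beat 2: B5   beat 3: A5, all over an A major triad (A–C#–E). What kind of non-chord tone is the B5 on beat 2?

Upper neighbor tone.

The harmony at that moment is A major triad (A, C#, E); B5 is not a chord tone.
It is approached by step up from A5 and left by step down to A5.
Step away and step back to the same note — a neighbor tone (upper neighbor).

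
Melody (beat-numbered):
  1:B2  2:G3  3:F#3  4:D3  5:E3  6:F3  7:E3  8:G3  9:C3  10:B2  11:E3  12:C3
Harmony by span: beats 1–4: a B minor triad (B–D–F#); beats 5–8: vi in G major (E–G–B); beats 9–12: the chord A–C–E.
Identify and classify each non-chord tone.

G3 (beat 2) — appoggiatura; F3 (beat 6) — neighbor tone; B2 (beat 10) — escape tone.

The harmony at that moment is B minor triad (B, D, F#); G3 is not a chord tone.
It is approached by leap up from B2 and left by step down to F#3.
Leap in, step out — an appoggiatura.
The harmony at that moment is E minor triad (E, G, B); F3 is not a chord tone.
It is approached by step up from E3 and left by step down to E3.
Step away and step back to the same note — a neighbor tone (upper neighbor).
The harmony at that moment is A minor triad (A, C, E); B2 is not a chord tone.
It is approached by step down from C3 and left by leap up to E3.
Step in, leap out — an escape tone.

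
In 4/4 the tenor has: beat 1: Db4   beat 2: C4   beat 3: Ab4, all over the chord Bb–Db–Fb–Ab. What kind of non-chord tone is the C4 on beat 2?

Escape tone.

The harmony at that moment is Bb half-diminished seventh chord (Bb, Db, Fb, Ab); C4 is not a chord tone.
It is approached by step down from Db4 and left by leap up to Ab4.
Step in, leap out, on a weak beat — an escape tone.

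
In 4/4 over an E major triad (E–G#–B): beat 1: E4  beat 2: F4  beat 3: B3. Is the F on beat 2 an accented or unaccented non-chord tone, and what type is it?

The harmony at that moment is E major triad (E, G#, B); F4 is not a chord tone.
It is approached by step up from E4 and left by leap down to B3.
Step in, leap out — an escape tone.
It falls on a weak beat, so it is unaccented.

Unaccented escape tone.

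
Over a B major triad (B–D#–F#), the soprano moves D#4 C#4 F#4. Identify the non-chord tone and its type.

The harmony at that moment is B major triad (B, D#, F#); C#4 is not a chord tone.
It is approached by step down from D#4 and left by leap up to F#4.
Step in, leap out — an escape tone.

C#4 is an escape tone.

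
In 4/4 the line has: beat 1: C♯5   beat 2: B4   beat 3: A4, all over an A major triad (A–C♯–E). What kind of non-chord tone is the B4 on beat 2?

The harmony at that moment is A major triad (A, C♯, E); B4 is not a chord tone.
It is approached by step down from C♯5 and left by step down to A4.
Step in, step out in the same direction — a passing tone.

Passing tone.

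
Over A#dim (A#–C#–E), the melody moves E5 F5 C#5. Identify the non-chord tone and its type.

F5 is an escape tone.

The harmony at that moment is A# diminished triad (A#, C#, E); F5 is not a chord tone.
It is approached by step up from E5 and left by leap down to C#5.
Step in, leap out — an escape tone.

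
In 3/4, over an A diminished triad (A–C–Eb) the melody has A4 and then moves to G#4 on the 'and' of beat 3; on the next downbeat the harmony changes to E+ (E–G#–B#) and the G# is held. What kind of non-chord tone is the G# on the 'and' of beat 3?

Anticipation.

The harmony at that moment is A diminished triad (A, C, Eb); G#4 is not a chord tone.
It is approached by step down from A4 and then sustained as the same pitch into the next harmony.
Arriving early and becoming a chord tone when the harmony changes — an anticipation.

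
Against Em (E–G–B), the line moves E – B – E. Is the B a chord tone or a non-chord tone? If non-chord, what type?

Chord tone (the fifth of E minor triad).

E minor triad contains E, G, B; B is the fifth, so it is a chord tone.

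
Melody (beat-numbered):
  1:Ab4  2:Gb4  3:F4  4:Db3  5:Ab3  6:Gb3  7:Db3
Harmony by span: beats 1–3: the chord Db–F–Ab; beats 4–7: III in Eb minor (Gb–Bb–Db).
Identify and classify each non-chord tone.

Gb4 (beat 2) — passing tone; Ab3 (beat 5) — appoggiatura.

The harmony at that moment is Db major triad (Db, F, Ab); Gb4 is not a chord tone.
It is approached by step down from Ab4 and left by step down to F4.
Step in, step out in the same direction — a passing tone.
The harmony at that moment is Gb major triad (Gb, Bb, Db); Ab3 is not a chord tone.
It is approached by leap up from Db3 and left by step down to Gb3.
Leap in, step out — an appoggiatura.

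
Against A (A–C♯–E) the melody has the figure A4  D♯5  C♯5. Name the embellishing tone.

D♯5 is an appoggiatura.

The harmony at that moment is A major triad (A, C♯, E); D♯5 is not a chord tone.
It is approached by leap up from A4 and left by step down to C♯5.
Leap in, step out — an appoggiatura.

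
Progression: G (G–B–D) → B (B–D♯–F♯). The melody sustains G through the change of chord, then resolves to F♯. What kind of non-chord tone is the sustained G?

G is a suspension.

The harmony at that moment is B major triad (B, D♯, F♯); G is not a chord tone.
It is held over (the same pitch as the preceding G) and left by step down to F♯.
Held over from the previous chord and resolving down by step — a suspension.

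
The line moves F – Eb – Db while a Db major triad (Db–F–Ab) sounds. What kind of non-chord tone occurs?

The harmony at that moment is Db major triad (Db, F, Ab); Eb is not a chord tone.
It is approached by step down from F and left by step down to Db.
Step in, step out in the same direction — a passing tone.

Eb is a passing tone.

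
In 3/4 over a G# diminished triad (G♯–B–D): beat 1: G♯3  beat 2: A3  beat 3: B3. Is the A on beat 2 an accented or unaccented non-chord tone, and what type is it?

The harmony at that moment is G♯ diminished triad (G♯, B, D); A3 is not a chord tone.
It is approached by step up from G♯3 and left by step up to B3.
Step in, step out in the same direction — a passing tone.
It falls on a weak beat, so it is unaccented.

Unaccented passing tone.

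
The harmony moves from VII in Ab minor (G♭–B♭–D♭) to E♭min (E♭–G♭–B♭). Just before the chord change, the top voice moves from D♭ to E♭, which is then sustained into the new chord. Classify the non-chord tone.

E♭ is an anticipation.

The harmony at that moment is G♭ major triad (G♭, B♭, D♭); E♭ is not a chord tone.
It is approached by step up from D♭ and then sustained as the same pitch into the next harmony.
Arriving early and becoming a chord tone when the harmony changes — an anticipation.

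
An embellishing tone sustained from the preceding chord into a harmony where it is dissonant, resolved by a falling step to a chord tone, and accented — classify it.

Approach: by preparation — the pitch is first a chord tone, then held (tied or repeated) while the harmony changes under it. Departure: down by step. Metric position: strong.
A prepared dissonance that resolves downward by step — a suspension. (The same figure resolving upward would be a retardation.)

Suspension.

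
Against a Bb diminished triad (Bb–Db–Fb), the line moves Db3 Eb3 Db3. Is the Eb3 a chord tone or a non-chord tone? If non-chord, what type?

The harmony at that moment is Bb diminished triad (Bb, Db, Fb); Eb3 is not a chord tone.
It is approached by step up from Db3 and left by step down to Db3.
Step away and step back to the same note — a neighbor tone (upper neighbor).

Non-chord tone — a neighbor tone.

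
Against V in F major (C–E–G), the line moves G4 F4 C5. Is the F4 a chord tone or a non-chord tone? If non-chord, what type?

Non-chord tone — an escape tone.

The harmony at that moment is C major triad (C, E, G); F4 is not a chord tone.
It is approached by step down from G4 and left by leap up to C5.
Step in, leap out — an escape tone.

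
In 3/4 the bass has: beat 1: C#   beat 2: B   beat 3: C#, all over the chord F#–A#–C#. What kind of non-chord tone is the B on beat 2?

Lower neighbor tone.

The harmony at that moment is F# major triad (F#, A#, C#); B is not a chord tone.
It is approached by step down from C# and left by step up to C#.
Step away and step back to the same note — a neighbor tone (lower neighbor).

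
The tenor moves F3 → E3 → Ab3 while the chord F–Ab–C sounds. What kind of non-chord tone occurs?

The harmony at that moment is F minor triad (F, Ab, C); E3 is not a chord tone.
It is approached by step down from F3 and left by leap up to Ab3.
Step in, leap out — an escape tone.

E3 is an escape tone.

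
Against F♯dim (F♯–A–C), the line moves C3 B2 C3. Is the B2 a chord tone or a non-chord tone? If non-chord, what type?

The harmony at that moment is F♯ diminished triad (F♯, A, C); B2 is not a chord tone.
It is approached by step down from C3 and left by step up to C3.
Step away and step back to the same note — a neighbor tone (lower neighbor).

Non-chord tone — a neighbor tone.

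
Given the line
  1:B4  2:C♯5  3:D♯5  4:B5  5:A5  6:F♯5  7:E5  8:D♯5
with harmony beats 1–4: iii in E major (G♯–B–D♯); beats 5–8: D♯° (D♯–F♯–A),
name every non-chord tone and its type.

C♯5 (beat 2) — passing tone; E5 (beat 7) — passing tone.

The harmony at that moment is G♯ minor triad (G♯, B, D♯); C♯5 is not a chord tone.
It is approached by step up from B4 and left by step up to D♯5.
Step in, step out in the same direction — a passing tone.
The harmony at that moment is D♯ diminished triad (D♯, F♯, A); E5 is not a chord tone.
It is approached by step down from F♯5 and left by step down to D♯5.
Step in, step out in the same direction — a passing tone.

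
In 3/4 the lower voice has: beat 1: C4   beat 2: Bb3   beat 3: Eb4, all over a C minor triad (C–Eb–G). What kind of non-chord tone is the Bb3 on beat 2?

The harmony at that moment is C minor triad (C, Eb, G); Bb3 is not a chord tone.
It is approached by step down from C4 and left by leap up to Eb4.
Step in, leap out, on a weak beat — an escape tone.

Escape tone.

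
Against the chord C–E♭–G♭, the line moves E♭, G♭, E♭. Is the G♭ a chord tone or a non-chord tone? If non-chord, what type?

Chord tone (the fifth of C diminished triad).

C diminished triad contains C, E♭, G♭; G♭ is the fifth, so it is a chord tone.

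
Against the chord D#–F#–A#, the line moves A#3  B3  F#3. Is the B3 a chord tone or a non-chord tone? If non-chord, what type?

Non-chord tone — an escape tone.

The harmony at that moment is D# minor triad (D#, F#, A#); B3 is not a chord tone.
It is approached by step up from A#3 and left by leap down to F#3.
Step in, leap out — an escape tone.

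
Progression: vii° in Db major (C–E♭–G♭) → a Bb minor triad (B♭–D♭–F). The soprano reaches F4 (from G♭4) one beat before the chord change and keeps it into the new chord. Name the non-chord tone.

The harmony at that moment is C diminished triad (C, E♭, G♭); F4 is not a chord tone.
It is approached by step down from G♭4 and then sustained as the same pitch into the next harmony.
Arriving early and becoming a chord tone when the harmony changes — an anticipation.

F4 is an anticipation.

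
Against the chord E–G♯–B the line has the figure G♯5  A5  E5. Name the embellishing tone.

The harmony at that moment is E major triad (E, G♯, B); A5 is not a chord tone.
It is approached by step up from G♯5 and left by leap down to E5.
Step in, leap out — an escape tone.

A5 is an escape tone.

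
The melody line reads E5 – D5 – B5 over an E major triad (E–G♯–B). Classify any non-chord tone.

The harmony at that moment is E major triad (E, G♯, B); D5 is not a chord tone.
It is approached by step down from E5 and left by leap up to B5.
Step in, leap out — an escape tone.

D5 is an escape tone.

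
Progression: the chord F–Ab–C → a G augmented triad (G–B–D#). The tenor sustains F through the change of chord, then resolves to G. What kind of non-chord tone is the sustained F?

The harmony at that moment is G augmented triad (G, B, D#); F is not a chord tone.
It is held over (the same pitch as the preceding F) and left by step up to G.
Held over from the previous chord and resolving up by step — a retardation.

F is a retardation.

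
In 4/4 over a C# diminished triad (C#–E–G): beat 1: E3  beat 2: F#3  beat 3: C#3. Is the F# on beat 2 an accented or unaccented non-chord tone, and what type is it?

Unaccented escape tone.

The harmony at that moment is C# diminished triad (C#, E, G); F#3 is not a chord tone.
It is approached by step up from E3 and left by leap down to C#3.
Step in, leap out — an escape tone.
It falls on a weak beat, so it is unaccented.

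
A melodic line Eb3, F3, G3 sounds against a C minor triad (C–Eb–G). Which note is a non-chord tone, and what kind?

The harmony at that moment is C minor triad (C, Eb, G); F3 is not a chord tone.
It is approached by step up from Eb3 and left by step up to G3.
Step in, step out in the same direction — a passing tone.

F3 is a passing tone.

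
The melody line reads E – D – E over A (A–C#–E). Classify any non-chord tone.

The harmony at that moment is A major triad (A, C#, E); D is not a chord tone.
It is approached by step down from E and left by step up to E.
Step away and step back to the same note — a neighbor tone (lower neighbor).

D is a neighbor tone.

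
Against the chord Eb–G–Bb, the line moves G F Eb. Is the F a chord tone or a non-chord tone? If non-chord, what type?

The harmony at that moment is Eb major triad (Eb, G, Bb); F is not a chord tone.
It is approached by step down from G and left by step down to Eb.
Step in, step out in the same direction — a passing tone.

Non-chord tone — a passing tone.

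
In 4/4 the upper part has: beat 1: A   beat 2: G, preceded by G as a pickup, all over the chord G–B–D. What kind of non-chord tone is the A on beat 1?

Upper neighbor tone.

The harmony at that moment is G major triad (G, B, D); A is not a chord tone.
It is approached by step up from G and left by step down to G.
Step away and step back to the same note — a neighbor tone (upper neighbor).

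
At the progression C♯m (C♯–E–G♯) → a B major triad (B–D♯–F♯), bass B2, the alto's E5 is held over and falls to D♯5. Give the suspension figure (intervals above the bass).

4–3 suspension.

At the second chord the bass is B2. The suspended E5 lies a fourth above the bass; after resolving down by step to D♯5, the interval above the bass becomes a third.
Suspension figures are named by those two intervals: 4–3.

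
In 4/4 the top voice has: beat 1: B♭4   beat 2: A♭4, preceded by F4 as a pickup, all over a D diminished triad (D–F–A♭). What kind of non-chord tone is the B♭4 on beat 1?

Appoggiatura.

The harmony at that moment is D diminished triad (D, F, A♭); B♭4 is not a chord tone.
It is approached by leap up from F4 and left by step down to A♭4.
Leap in, step out, metrically accented — an appoggiatura.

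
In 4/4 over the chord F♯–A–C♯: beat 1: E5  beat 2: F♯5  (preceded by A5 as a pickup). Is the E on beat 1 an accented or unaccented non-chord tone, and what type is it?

Accented appoggiatura.

The harmony at that moment is F♯ minor triad (F♯, A, C♯); E5 is not a chord tone.
It is approached by leap down from A5 and left by step up to F♯5.
Leap in, step out — an appoggiatura.
It falls on the downbeat, so it is accented.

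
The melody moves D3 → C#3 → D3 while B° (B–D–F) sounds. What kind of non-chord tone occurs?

The harmony at that moment is B diminished triad (B, D, F); C#3 is not a chord tone.
It is approached by step down from D3 and left by step up to D3.
Step away and step back to the same note — a neighbor tone (lower neighbor).

C#3 is a neighbor tone.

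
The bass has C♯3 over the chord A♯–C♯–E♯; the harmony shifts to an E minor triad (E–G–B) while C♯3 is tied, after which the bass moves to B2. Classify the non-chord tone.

The harmony at that moment is E minor triad (E, G, B); C♯3 is not a chord tone.
It is held over (the same pitch as the preceding C♯3) and left by step down to B2.
Held over from the previous chord and resolving down by step — a suspension.

C♯3 is a suspension.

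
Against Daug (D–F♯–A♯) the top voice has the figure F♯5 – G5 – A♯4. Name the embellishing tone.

The harmony at that moment is D augmented triad (D, F♯, A♯); G5 is not a chord tone.
It is approached by step up from F♯5 and left by leap down to A♯4.
Step in, leap out — an escape tone.

G5 is an escape tone.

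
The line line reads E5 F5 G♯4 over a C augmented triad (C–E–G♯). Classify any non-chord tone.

The harmony at that moment is C augmented triad (C, E, G♯); F5 is not a chord tone.
It is approached by step up from E5 and left by leap down to G♯4.
Step in, leap out — an escape tone.

F5 is an escape tone.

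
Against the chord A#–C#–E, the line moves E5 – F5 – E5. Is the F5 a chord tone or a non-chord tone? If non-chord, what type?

The harmony at that moment is A# diminished triad (A#, C#, E); F5 is not a chord tone.
It is approached by step up from E5 and left by step down to E5.
Step away and step back to the same note — a neighbor tone (upper neighbor).

Non-chord tone — a neighbor tone.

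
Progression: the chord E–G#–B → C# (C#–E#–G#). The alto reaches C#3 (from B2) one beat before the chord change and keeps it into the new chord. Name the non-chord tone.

C#3 is an anticipation.

The harmony at that moment is E major triad (E, G#, B); C#3 is not a chord tone.
It is approached by step up from B2 and then sustained as the same pitch into the next harmony.
Arriving early and becoming a chord tone when the harmony changes — an anticipation.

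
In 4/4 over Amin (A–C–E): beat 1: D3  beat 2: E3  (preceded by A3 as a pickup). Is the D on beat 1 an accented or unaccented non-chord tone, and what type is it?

The harmony at that moment is A minor triad (A, C, E); D3 is not a chord tone.
It is approached by leap down from A3 and left by step up to E3.
Leap in, step out — an appoggiatura.
It falls on the downbeat, so it is accented.

Accented appoggiatura.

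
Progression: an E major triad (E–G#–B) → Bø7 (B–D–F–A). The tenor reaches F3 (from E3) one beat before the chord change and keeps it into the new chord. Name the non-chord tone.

The harmony at that moment is E major triad (E, G#, B); F3 is not a chord tone.
It is approached by step up from E3 and then sustained as the same pitch into the next harmony.
Arriving early and becoming a chord tone when the harmony changes — an anticipation.

F3 is an anticipation.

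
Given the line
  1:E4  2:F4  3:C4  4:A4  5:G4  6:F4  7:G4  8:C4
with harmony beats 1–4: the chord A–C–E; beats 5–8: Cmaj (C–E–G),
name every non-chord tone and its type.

The harmony at that moment is A minor triad (A, C, E); F4 is not a chord tone.
It is approached by step up from E4 and left by leap down to C4.
Step in, leap out — an escape tone.
The harmony at that moment is C major triad (C, E, G); F4 is not a chord tone.
It is approached by step down from G4 and left by step up to G4.
Step away and step back to the same note — a neighbor tone (lower neighbor).

F4 (beat 2) — escape tone; F4 (beat 6) — neighbor tone.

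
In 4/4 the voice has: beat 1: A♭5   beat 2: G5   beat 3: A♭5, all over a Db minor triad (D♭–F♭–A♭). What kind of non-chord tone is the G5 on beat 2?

The harmony at that moment is D♭ minor triad (D♭, F♭, A♭); G5 is not a chord tone.
It is approached by step down from A♭5 and left by step up to A♭5.
Step away and step back to the same note — a neighbor tone (lower neighbor).

Lower neighbor tone.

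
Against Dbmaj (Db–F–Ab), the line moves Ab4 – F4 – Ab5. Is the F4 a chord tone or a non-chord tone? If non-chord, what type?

Db major triad contains Db, F, Ab; F is the third, so it is a chord tone.

Chord tone (the third of Db major triad).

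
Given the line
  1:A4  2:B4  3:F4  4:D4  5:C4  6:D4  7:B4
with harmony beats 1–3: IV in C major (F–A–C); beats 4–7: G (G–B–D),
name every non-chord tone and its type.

The harmony at that moment is F major triad (F, A, C); B4 is not a chord tone.
It is approached by step up from A4 and left by leap down to F4.
Step in, leap out — an escape tone.
The harmony at that moment is G major triad (G, B, D); C4 is not a chord tone.
It is approached by step down from D4 and left by step up to D4.
Step away and step back to the same note — a neighbor tone (lower neighbor).

B4 (beat 2) — escape tone; C4 (beat 5) — neighbor tone.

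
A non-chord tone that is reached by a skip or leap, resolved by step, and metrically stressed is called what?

Appoggiatura.

Approach: by leap. Departure: by step. Metric position: strong.
Leap in, step out, in a metrically strong position — an appoggiatura. (It is the mirror image of the escape tone, which steps in and leaps out from a weak position.)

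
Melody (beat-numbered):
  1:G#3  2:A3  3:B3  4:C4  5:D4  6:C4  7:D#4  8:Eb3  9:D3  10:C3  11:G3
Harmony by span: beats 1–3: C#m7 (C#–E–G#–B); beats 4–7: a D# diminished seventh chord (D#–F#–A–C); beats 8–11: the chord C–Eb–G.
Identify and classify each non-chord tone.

A3 (beat 2) — passing tone; D4 (beat 5) — neighbor tone; D3 (beat 9) — passing tone.

The harmony at that moment is C# minor seventh chord (C#, E, G#, B); A3 is not a chord tone.
It is approached by step up from G#3 and left by step up to B3.
Step in, step out in the same direction — a passing tone.
The harmony at that moment is D# diminished seventh chord (D#, F#, A, C); D4 is not a chord tone.
It is approached by step up from C4 and left by step down to C4.
Step away and step back to the same note — a neighbor tone (upper neighbor).
The harmony at that moment is C minor triad (C, Eb, G); D3 is not a chord tone.
It is approached by step down from Eb3 and left by step down to C3.
Step in, step out in the same direction — a passing tone.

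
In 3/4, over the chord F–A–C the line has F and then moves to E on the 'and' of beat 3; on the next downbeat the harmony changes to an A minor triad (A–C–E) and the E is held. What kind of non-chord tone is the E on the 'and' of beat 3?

The harmony at that moment is F major triad (F, A, C); E is not a chord tone.
It is approached by step down from F and then sustained as the same pitch into the next harmony.
Arriving early and becoming a chord tone when the harmony changes — an anticipation.

Anticipation.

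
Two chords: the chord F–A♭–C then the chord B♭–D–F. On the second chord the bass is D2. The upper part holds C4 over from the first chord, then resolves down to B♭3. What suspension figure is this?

7–6 suspension.

At the second chord the bass is D2. The suspended C4 lies a seventh above the bass; after resolving down by step to B♭3, the interval above the bass becomes a sixth.
Suspension figures are named by those two intervals: 7–6.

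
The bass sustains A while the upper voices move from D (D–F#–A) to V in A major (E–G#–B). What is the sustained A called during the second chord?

The harmony at that moment is E major triad (E, G#, B); A is not a chord tone.
It is held over (the same pitch as the preceding A) and then sustained as the same pitch into the next harmony.
Sustained through a change of harmony — a pedal tone.

Pedal tone (pedal point).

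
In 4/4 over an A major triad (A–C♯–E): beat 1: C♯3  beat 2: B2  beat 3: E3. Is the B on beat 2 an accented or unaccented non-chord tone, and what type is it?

Unaccented escape tone.

The harmony at that moment is A major triad (A, C♯, E); B2 is not a chord tone.
It is approached by step down from C♯3 and left by leap up to E3.
Step in, leap out — an escape tone.
It falls on a weak beat, so it is unaccented.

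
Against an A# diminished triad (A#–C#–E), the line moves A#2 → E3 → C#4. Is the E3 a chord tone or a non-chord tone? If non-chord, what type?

Chord tone (the fifth of A# diminished triad).

A# diminished triad contains A#, C#, E; E is the fifth, so it is a chord tone.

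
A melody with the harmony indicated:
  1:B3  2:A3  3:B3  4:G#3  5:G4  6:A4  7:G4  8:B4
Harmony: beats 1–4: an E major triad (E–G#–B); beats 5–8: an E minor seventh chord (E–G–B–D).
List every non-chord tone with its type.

A3 (beat 2) — neighbor tone; A4 (beat 6) — neighbor tone.

The harmony at that moment is E major triad (E, G#, B); A3 is not a chord tone.
It is approached by step down from B3 and left by step up to B3.
Step away and step back to the same note — a neighbor tone (lower neighbor).
The harmony at that moment is E minor seventh chord (E, G, B, D); A4 is not a chord tone.
It is approached by step up from G4 and left by step down to G4.
Step away and step back to the same note — a neighbor tone (upper neighbor).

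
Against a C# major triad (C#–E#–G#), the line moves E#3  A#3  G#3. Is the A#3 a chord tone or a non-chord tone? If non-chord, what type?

Non-chord tone — an appoggiatura.

The harmony at that moment is C# major triad (C#, E#, G#); A#3 is not a chord tone.
It is approached by leap up from E#3 and left by step down to G#3.
Leap in, step out — an appoggiatura.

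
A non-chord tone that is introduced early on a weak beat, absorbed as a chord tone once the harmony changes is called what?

Anticipation.

Approach: ahead of the chord change (typically by step), so it is dissonant against the current harmony. Departure: none — the same pitch is restated or held and is a chord tone of the new harmony.
Dissonant first, consonant once the harmony catches up: the note simply arrives early — an anticipation. (The reverse timing, consonant first and dissonant after the change, would be a suspension or retardation.)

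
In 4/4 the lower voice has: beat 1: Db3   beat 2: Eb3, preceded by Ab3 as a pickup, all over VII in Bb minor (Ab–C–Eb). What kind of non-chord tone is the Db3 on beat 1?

Appoggiatura.

The harmony at that moment is Ab major triad (Ab, C, Eb); Db3 is not a chord tone.
It is approached by leap down from Ab3 and left by step up to Eb3.
Leap in, step out, metrically accented — an appoggiatura.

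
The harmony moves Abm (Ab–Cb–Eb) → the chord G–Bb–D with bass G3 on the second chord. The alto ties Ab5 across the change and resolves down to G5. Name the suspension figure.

At the second chord the bass is G3. The suspended Ab5 lies a ninth above the bass; after resolving down by step to G5, the interval above the bass becomes an octave.
Suspension figures are named by those two intervals: 9–8.

9–8 suspension.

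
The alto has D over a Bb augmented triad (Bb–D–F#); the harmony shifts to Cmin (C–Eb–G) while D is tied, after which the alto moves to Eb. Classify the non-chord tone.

D is a retardation.

The harmony at that moment is C minor triad (C, Eb, G); D is not a chord tone.
It is held over (the same pitch as the preceding D) and left by step up to Eb.
Held over from the previous chord and resolving up by step — a retardation.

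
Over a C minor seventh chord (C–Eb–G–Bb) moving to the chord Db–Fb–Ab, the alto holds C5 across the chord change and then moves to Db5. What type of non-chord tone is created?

C5 is a retardation.

The harmony at that moment is Db minor triad (Db, Fb, Ab); C5 is not a chord tone.
It is held over (the same pitch as the preceding C5) and left by step up to Db5.
Held over from the previous chord and resolving up by step — a retardation.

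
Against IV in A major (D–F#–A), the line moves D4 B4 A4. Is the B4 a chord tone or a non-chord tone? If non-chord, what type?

The harmony at that moment is D major triad (D, F#, A); B4 is not a chord tone.
It is approached by leap up from D4 and left by step down to A4.
Leap in, step out — an appoggiatura.

Non-chord tone — an appoggiatura.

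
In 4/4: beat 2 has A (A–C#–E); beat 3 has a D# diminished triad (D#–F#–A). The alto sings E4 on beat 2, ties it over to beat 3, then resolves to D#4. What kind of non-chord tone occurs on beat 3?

Suspension.

The harmony at that moment is D# diminished triad (D#, F#, A); E4 is not a chord tone.
It is held over (the same pitch as the preceding E4) and left by step down to D#4.
Held over from the previous chord and resolving down by step — a suspension.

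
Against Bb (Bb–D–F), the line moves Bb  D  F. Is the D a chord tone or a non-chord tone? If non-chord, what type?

Bb major triad contains Bb, D, F; D is the third, so it is a chord tone.

Chord tone (the third of Bb major triad).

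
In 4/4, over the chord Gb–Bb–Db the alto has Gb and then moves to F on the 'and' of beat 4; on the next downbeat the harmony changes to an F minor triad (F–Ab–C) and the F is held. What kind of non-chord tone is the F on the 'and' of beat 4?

Anticipation.

The harmony at that moment is Gb major triad (Gb, Bb, Db); F is not a chord tone.
It is approached by step down from Gb and then sustained as the same pitch into the next harmony.
Arriving early and becoming a chord tone when the harmony changes — an anticipation.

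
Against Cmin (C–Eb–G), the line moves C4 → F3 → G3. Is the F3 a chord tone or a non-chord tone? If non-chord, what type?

Non-chord tone — an appoggiatura.

The harmony at that moment is C minor triad (C, Eb, G); F3 is not a chord tone.
It is approached by leap down from C4 and left by step up to G3.
Leap in, step out — an appoggiatura.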